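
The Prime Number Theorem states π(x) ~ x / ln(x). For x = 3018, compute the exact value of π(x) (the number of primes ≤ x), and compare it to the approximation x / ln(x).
π(3018) = 432;  x/ln(x) ≈ 376.67;  relative error ≈ 12.81%.

Directly count primes up to 3018: π(3018) = 432. The PNT approximation gives 3018/ln(3018) ≈ 3018/8.01235 ≈ 376.67. Relative error (π(x) − x/ln(x)) / π(x) ≈ 12.81%; the approximation is known to undercount slightly (Li(x) is a better estimate).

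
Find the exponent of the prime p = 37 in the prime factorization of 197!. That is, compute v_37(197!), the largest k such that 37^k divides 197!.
v_37(197!) = 5

Legendre's formula: v_p(n!) = Σ_{k ≥ 1} ⌊n / p^k⌋. For p = 37, n = 197, the terms are:
  ⌊197/37^1⌋ = ⌊197/37⌋ = 5
(the next term ⌊197/37^2⌋ = 0, terminating the sum). Summing: v_37(197!) = 5 = 5.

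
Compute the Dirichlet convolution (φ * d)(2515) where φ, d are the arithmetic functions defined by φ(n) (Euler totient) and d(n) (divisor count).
(φ * d)(2515) = 3024

Divisors of 2515: [1, 5, 503, 2515]. For each d | 2515:
  d = 1: φ(1) · d(2515/1) = 1 · 4 = 4
  d = 5: φ(5) · d(2515/5) = 4 · 2 = 8
  d = 503: φ(503) · d(2515/503) = 502 · 2 = 1004
  d = 2515: φ(2515) · d(2515/2515) = 2008 · 1 = 2008
Summing: (φ * d)(2515) = 4 + 8 + 1004 + 2008 = 3024.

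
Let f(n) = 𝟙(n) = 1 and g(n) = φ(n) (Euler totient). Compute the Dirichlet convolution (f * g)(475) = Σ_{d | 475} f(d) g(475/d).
(𝟙 * φ)(475) = 475

Divisors of 475: [1, 5, 19, 25, 95, 475]. For each d | 475:
  d = 1: 𝟙(1) · φ(475/1) = 1 · 360 = 360
  d = 5: 𝟙(5) · φ(475/5) = 1 · 72 = 72
  d = 19: 𝟙(19) · φ(475/19) = 1 · 20 = 20
  d = 25: 𝟙(25) · φ(475/25) = 1 · 18 = 18
  d = 95: 𝟙(95) · φ(475/95) = 1 · 4 = 4
  d = 475: 𝟙(475) · φ(475/475) = 1 · 1 = 1
Summing: (𝟙 * φ)(475) = 360 + 72 + 20 + 18 + 4 + 1 = 475.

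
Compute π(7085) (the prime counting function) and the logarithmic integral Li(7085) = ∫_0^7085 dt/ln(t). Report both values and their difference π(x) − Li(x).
π(7085) = 909;  Li(7085) ≈ 923.92;  π(x) − Li(x) ≈ -14.92.

Direct count of primes ≤ 7085 gives π(7085) = 909. Numerical evaluation of the logarithmic integral gives Li(7085) ≈ 923.92. The difference π(x) − Li(x) ≈ -14.92 is typically negative for small/moderate x (Li(x) overestimates), though Littlewood's theorem shows this sign changes infinitely often.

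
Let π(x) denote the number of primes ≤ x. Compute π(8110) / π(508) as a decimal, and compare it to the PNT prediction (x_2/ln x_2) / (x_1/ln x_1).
π(8110)/π(508) = 1019/96 ≈ 10.6146;  PNT prediction ≈ 11.0508.

π(508) = 96 and π(8110) = 1019, so π(8110)/π(508) ≈ 10.6146. The PNT-predicted ratio is (8110/ln(8110)) / (508/ln(508)) ≈ 11.0508. The two agree to within a few percent, as expected.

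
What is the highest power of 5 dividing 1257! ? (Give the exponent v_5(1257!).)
v_5(1257!) = 313

Legendre's formula: v_p(n!) = Σ_{k ≥ 1} ⌊n / p^k⌋. For p = 5, n = 1257, the terms are:
  ⌊1257/5^1⌋ = ⌊1257/5⌋ = 251
  ⌊1257/5^2⌋ = ⌊1257/25⌋ = 50
  ⌊1257/5^3⌋ = ⌊1257/125⌋ = 10
  ⌊1257/5^4⌋ = ⌊1257/625⌋ = 2
(the next term ⌊1257/5^5⌋ = 0, terminating the sum). Summing: v_5(1257!) = 251 + 50 + 10 + 2 = 313.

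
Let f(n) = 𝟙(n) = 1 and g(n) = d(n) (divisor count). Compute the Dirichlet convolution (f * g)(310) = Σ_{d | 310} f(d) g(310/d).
(𝟙 * d)(310) = 27

Divisors of 310: [1, 2, 5, 10, 31, 62, 155, 310]. For each d | 310:
  d = 1: 𝟙(1) · d(310/1) = 1 · 8 = 8
  d = 2: 𝟙(2) · d(310/2) = 1 · 4 = 4
  d = 5: 𝟙(5) · d(310/5) = 1 · 4 = 4
  d = 10: 𝟙(10) · d(310/10) = 1 · 2 = 2
  d = 31: 𝟙(31) · d(310/31) = 1 · 4 = 4
  d = 62: 𝟙(62) · d(310/62) = 1 · 2 = 2
  d = 155: 𝟙(155) · d(310/155) = 1 · 2 = 2
  d = 310: 𝟙(310) · d(310/310) = 1 · 1 = 1
Summing: (𝟙 * d)(310) = 8 + 4 + 4 + 2 + 4 + 2 + 2 + 1 = 27.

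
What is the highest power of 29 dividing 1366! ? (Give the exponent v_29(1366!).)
v_29(1366!) = 48

Legendre's formula: v_p(n!) = Σ_{k ≥ 1} ⌊n / p^k⌋. For p = 29, n = 1366, the terms are:
  ⌊1366/29^1⌋ = ⌊1366/29⌋ = 47
  ⌊1366/29^2⌋ = ⌊1366/841⌋ = 1
(the next term ⌊1366/29^3⌋ = 0, terminating the sum). Summing: v_29(1366!) = 47 + 1 = 48.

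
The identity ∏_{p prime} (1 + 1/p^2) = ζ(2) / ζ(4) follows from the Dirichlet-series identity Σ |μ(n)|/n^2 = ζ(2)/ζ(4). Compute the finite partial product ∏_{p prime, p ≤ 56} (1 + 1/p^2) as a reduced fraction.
∏ = 5396954168104720000000000/3563579332076505044832837

The primes p ≤ 56 are [2, 3, 5, 7, 11, 13, 17, 19, 23, 29, 31, 37, 41, 43, 47, 53]. For each, (1 + 1/p^2) = (p^2 + 1)/p^2. Multiplying these fractions over p ∈ [2, 3, 5, 7, 11, 13, 17, 19, 23, 29, 31, 37, 41, 43, 47, 53] gives 5396954168104720000000000/3563579332076505044832837. (In the limit P → ∞ this tends to ζ(2)/ζ(4).)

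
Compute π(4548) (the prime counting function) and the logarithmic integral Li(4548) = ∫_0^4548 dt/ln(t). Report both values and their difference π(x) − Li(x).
π(4548) = 616;  Li(4548) ≈ 630.92;  π(x) − Li(x) ≈ -14.92.

Direct count of primes ≤ 4548 gives π(4548) = 616. Numerical evaluation of the logarithmic integral gives Li(4548) ≈ 630.92. The difference π(x) − Li(x) ≈ -14.92 is typically negative for small/moderate x (Li(x) overestimates), though Littlewood's theorem shows this sign changes infinitely often.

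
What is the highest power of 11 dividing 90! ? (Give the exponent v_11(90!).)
v_11(90!) = 8

Legendre's formula: v_p(n!) = Σ_{k ≥ 1} ⌊n / p^k⌋. For p = 11, n = 90, the terms are:
  ⌊90/11^1⌋ = ⌊90/11⌋ = 8
(the next term ⌊90/11^2⌋ = 0, terminating the sum). Summing: v_11(90!) = 8 = 8.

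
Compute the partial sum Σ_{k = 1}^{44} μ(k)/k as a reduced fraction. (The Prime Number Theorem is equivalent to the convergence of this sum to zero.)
Σ μ(k)/k = -137190436674212/6541380665835015

Values of μ(k) for 1 ≤ k ≤ 44: μ(1) = 1, μ(2) = -1, μ(3) = -1, μ(5) = -1, μ(6) = 1, μ(7) = -1, μ(10) = 1, μ(11) = -1, μ(13) = -1, μ(14) = 1, μ(15) = 1, μ(17) = -1, μ(19) = -1, μ(21) = 1, μ(22) = 1, μ(23) = -1, μ(26) = 1, μ(29) = -1, μ(30) = -1, μ(31) = -1, μ(33) = 1, μ(34) = 1, μ(35) = 1, μ(37) = -1, μ(38) = 1, μ(39) = 1, μ(41) = -1, μ(42) = -1, μ(43) = -1, with μ = 0 on non-squarefree integers. Summing μ(k)/k for k where μ(k) ≠ 0 gives -137190436674212/6541380665835015 ≈ -0.0210. (PNT ⟺ this sum → 0 as n → ∞.)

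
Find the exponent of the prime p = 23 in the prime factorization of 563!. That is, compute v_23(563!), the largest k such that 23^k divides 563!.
v_23(563!) = 25

Legendre's formula: v_p(n!) = Σ_{k ≥ 1} ⌊n / p^k⌋. For p = 23, n = 563, the terms are:
  ⌊563/23^1⌋ = ⌊563/23⌋ = 24
  ⌊563/23^2⌋ = ⌊563/529⌋ = 1
(the next term ⌊563/23^3⌋ = 0, terminating the sum). Summing: v_23(563!) = 24 + 1 = 25.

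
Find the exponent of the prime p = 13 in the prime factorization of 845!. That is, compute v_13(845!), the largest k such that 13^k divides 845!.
v_13(845!) = 70

Legendre's formula: v_p(n!) = Σ_{k ≥ 1} ⌊n / p^k⌋. For p = 13, n = 845, the terms are:
  ⌊845/13^1⌋ = ⌊845/13⌋ = 65
  ⌊845/13^2⌋ = ⌊845/169⌋ = 5
(the next term ⌊845/13^3⌋ = 0, terminating the sum). Summing: v_13(845!) = 65 + 5 = 70.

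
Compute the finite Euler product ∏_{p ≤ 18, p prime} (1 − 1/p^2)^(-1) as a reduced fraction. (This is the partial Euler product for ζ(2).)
∏ = 206841635/127401984

The primes p ≤ 18 are [2, 3, 5, 7, 11, 13, 17]. For each prime, (1 − 1/p^2)^(-1) = p^2 / (p^2 − 1). The product is (1 − 1/2^2)^(-1), (1 − 1/3^2)^(-1), (1 − 1/5^2)^(-1), (1 − 1/7^2)^(-1), (1 − 1/11^2)^(-1), (1 − 1/13^2)^(-1), (1 − 1/17^2)^(-1) = ∏ p^2 / (p^2 − 1) = 206841635/127401984.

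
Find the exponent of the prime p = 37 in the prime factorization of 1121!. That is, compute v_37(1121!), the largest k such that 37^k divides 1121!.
v_37(1121!) = 30

Legendre's formula: v_p(n!) = Σ_{k ≥ 1} ⌊n / p^k⌋. For p = 37, n = 1121, the terms are:
  ⌊1121/37^1⌋ = ⌊1121/37⌋ = 30
(the next term ⌊1121/37^2⌋ = 0, terminating the sum). Summing: v_37(1121!) = 30 = 30.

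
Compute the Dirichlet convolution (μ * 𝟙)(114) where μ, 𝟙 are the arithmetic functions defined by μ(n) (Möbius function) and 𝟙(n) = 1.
(μ * 𝟙)(114) = 0

Divisors of 114: [1, 2, 3, 6, 19, 38, 57, 114]. For each d | 114:
  d = 1: μ(1) · 𝟙(114/1) = 1 · 1 = 1
  d = 2: μ(2) · 𝟙(114/2) = -1 · 1 = -1
  d = 3: μ(3) · 𝟙(114/3) = -1 · 1 = -1
  d = 6: μ(6) · 𝟙(114/6) = 1 · 1 = 1
  d = 19: μ(19) · 𝟙(114/19) = -1 · 1 = -1
  d = 38: μ(38) · 𝟙(114/38) = 1 · 1 = 1
  d = 57: μ(57) · 𝟙(114/57) = 1 · 1 = 1
  d = 114: μ(114) · 𝟙(114/114) = -1 · 1 = -1
Summing: (μ * 𝟙)(114) = 1 + -1 + -1 + 1 + -1 + 1 + 1 + -1 = 0.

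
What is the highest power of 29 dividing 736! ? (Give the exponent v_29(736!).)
v_29(736!) = 25

Legendre's formula: v_p(n!) = Σ_{k ≥ 1} ⌊n / p^k⌋. For p = 29, n = 736, the terms are:
  ⌊736/29^1⌋ = ⌊736/29⌋ = 25
(the next term ⌊736/29^2⌋ = 0, terminating the sum). Summing: v_29(736!) = 25 = 25.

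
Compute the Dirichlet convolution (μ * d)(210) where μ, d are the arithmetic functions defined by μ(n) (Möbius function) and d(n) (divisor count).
(μ * d)(210) = 1

Divisors of 210: [1, 2, 3, 5, 6, 7, 10, 14, 15, 21, 30, 35, 42, 70, 105, 210]. For each d | 210:
  d = 1: μ(1) · d(210/1) = 1 · 16 = 16
  d = 2: μ(2) · d(210/2) = -1 · 8 = -8
  d = 3: μ(3) · d(210/3) = -1 · 8 = -8
  d = 5: μ(5) · d(210/5) = -1 · 8 = -8
  d = 6: μ(6) · d(210/6) = 1 · 4 = 4
  d = 7: μ(7) · d(210/7) = -1 · 8 = -8
  d = 10: μ(10) · d(210/10) = 1 · 4 = 4
  d = 14: μ(14) · d(210/14) = 1 · 4 = 4
  d = 15: μ(15) · d(210/15) = 1 · 4 = 4
  d = 21: μ(21) · d(210/21) = 1 · 4 = 4
  d = 30: μ(30) · d(210/30) = -1 · 2 = -2
  d = 35: μ(35) · d(210/35) = 1 · 4 = 4
  d = 42: μ(42) · d(210/42) = -1 · 2 = -2
  d = 70: μ(70) · d(210/70) = -1 · 2 = -2
  d = 105: μ(105) · d(210/105) = -1 · 2 = -2
  d = 210: μ(210) · d(210/210) = 1 · 1 = 1
Summing: (μ * d)(210) = 16 + -8 + -8 + -8 + 4 + -8 + 4 + 4 + 4 + 4 + -2 + 4 + -2 + -2 + -2 + 1 = 1.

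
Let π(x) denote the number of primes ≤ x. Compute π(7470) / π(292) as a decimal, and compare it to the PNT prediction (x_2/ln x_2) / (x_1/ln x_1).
π(7470)/π(292) = 945/61 ≈ 15.4918;  PNT prediction ≈ 16.2832.

π(292) = 61 and π(7470) = 945, so π(7470)/π(292) ≈ 15.4918. The PNT-predicted ratio is (7470/ln(7470)) / (292/ln(292)) ≈ 16.2832. The two agree to within a few percent, as expected.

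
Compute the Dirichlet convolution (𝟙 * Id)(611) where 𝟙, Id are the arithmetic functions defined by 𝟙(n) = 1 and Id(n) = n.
(𝟙 * Id)(611) = 672

Divisors of 611: [1, 13, 47, 611]. For each d | 611:
  d = 1: 𝟙(1) · Id(611/1) = 1 · 611 = 611
  d = 13: 𝟙(13) · Id(611/13) = 1 · 47 = 47
  d = 47: 𝟙(47) · Id(611/47) = 1 · 13 = 13
  d = 611: 𝟙(611) · Id(611/611) = 1 · 1 = 1
Summing: (𝟙 * Id)(611) = 611 + 47 + 13 + 1 = 672.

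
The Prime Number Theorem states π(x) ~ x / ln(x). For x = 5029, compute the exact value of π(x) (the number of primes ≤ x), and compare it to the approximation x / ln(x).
π(5029) = 674;  x/ln(x) ≈ 590.05;  relative error ≈ 12.46%.

Directly count primes up to 5029: π(5029) = 674. The PNT approximation gives 5029/ln(5029) ≈ 5029/8.52298 ≈ 590.05. Relative error (π(x) − x/ln(x)) / π(x) ≈ 12.46%; the approximation is known to undercount slightly (Li(x) is a better estimate).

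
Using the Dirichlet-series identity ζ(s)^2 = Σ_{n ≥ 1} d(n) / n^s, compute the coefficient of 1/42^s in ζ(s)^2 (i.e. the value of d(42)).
d(42) = 8

ζ(s)^2 = (Σ 1/m^s)(Σ 1/k^s). The coefficient of 1/n^s in the product is the number of ordered pairs (m, k) with mk = n, which equals d(n). For n = 42, divisors are [1, 2, 3, 6, 7, 14, 21, 42], so d(42) = 8.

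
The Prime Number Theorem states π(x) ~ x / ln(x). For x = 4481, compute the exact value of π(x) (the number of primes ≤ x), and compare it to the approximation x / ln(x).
π(4481) = 608;  x/ln(x) ≈ 532.97;  relative error ≈ 12.34%.

Directly count primes up to 4481: π(4481) = 608. The PNT approximation gives 4481/ln(4481) ≈ 4481/8.40760 ≈ 532.97. Relative error (π(x) − x/ln(x)) / π(x) ≈ 12.34%; the approximation is known to undercount slightly (Li(x) is a better estimate).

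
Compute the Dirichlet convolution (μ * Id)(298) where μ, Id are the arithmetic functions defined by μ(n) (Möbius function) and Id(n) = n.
(μ * Id)(298) = 148

Divisors of 298: [1, 2, 149, 298]. For each d | 298:
  d = 1: μ(1) · Id(298/1) = 1 · 298 = 298
  d = 2: μ(2) · Id(298/2) = -1 · 149 = -149
  d = 149: μ(149) · Id(298/149) = -1 · 2 = -2
  d = 298: μ(298) · Id(298/298) = 1 · 1 = 1
Summing: (μ * Id)(298) = 298 + -149 + -2 + 1 = 148.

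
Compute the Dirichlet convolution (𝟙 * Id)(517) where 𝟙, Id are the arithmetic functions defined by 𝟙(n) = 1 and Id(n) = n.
(𝟙 * Id)(517) = 576

Divisors of 517: [1, 11, 47, 517]. For each d | 517:
  d = 1: 𝟙(1) · Id(517/1) = 1 · 517 = 517
  d = 11: 𝟙(11) · Id(517/11) = 1 · 47 = 47
  d = 47: 𝟙(47) · Id(517/47) = 1 · 11 = 11
  d = 517: 𝟙(517) · Id(517/517) = 1 · 1 = 1
Summing: (𝟙 * Id)(517) = 517 + 47 + 11 + 1 = 576.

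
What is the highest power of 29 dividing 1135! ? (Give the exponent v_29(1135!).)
v_29(1135!) = 40

Legendre's formula: v_p(n!) = Σ_{k ≥ 1} ⌊n / p^k⌋. For p = 29, n = 1135, the terms are:
  ⌊1135/29^1⌋ = ⌊1135/29⌋ = 39
  ⌊1135/29^2⌋ = ⌊1135/841⌋ = 1
(the next term ⌊1135/29^3⌋ = 0, terminating the sum). Summing: v_29(1135!) = 39 + 1 = 40.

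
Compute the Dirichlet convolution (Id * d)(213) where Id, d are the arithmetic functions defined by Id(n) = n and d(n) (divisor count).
(Id * d)(213) = 365

Divisors of 213: [1, 3, 71, 213]. For each d | 213:
  d = 1: Id(1) · d(213/1) = 1 · 4 = 4
  d = 3: Id(3) · d(213/3) = 3 · 2 = 6
  d = 71: Id(71) · d(213/71) = 71 · 2 = 142
  d = 213: Id(213) · d(213/213) = 213 · 1 = 213
Summing: (Id * d)(213) = 4 + 6 + 142 + 213 = 365.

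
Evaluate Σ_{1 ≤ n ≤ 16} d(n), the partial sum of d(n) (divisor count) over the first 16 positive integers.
Σ_{n ≤ 16} d(n) = 50

Compute d(n) for each 1 ≤ n ≤ 16: d(1) = 1, d(2) = 2, d(3) = 2, d(4) = 3, d(5) = 2, d(6) = 4, d(7) = 2, d(8) = 4, d(9) = 3, d(10) = 4, d(11) = 2, d(12) = 6, d(13) = 2, d(14) = 4, d(15) = 4, d(16) = 5. Summing all 16 values: 50. (Dirichlet's divisor formula: Σ_{n ≤ x} d(n) = x ln(x) + (2γ − 1) x + O(√x). For x = 16, the asymptotic estimate is ≈ 46.83.)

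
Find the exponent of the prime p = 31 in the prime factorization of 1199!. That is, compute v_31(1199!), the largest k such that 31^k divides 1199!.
v_31(1199!) = 39

Legendre's formula: v_p(n!) = Σ_{k ≥ 1} ⌊n / p^k⌋. For p = 31, n = 1199, the terms are:
  ⌊1199/31^1⌋ = ⌊1199/31⌋ = 38
  ⌊1199/31^2⌋ = ⌊1199/961⌋ = 1
(the next term ⌊1199/31^3⌋ = 0, terminating the sum). Summing: v_31(1199!) = 38 + 1 = 39.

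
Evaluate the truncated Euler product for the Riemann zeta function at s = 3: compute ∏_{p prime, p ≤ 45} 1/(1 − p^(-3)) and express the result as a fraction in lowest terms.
∏ = 11622300127850926153432227486340003/9669167824002218213355442162630656

The primes p ≤ 45 are [2, 3, 5, 7, 11, 13, 17, 19, 23, 29, 31, 37, 41, 43]. For each prime, (1 − 1/p^3)^(-1) = p^3 / (p^3 − 1). The product is (1 − 1/2^3)^(-1), (1 − 1/3^3)^(-1), (1 − 1/5^3)^(-1), (1 − 1/7^3)^(-1), (1 − 1/11^3)^(-1), (1 − 1/13^3)^(-1), (1 − 1/17^3)^(-1), (1 − 1/19^3)^(-1), (1 − 1/23^3)^(-1), (1 − 1/29^3)^(-1), (1 − 1/31^3)^(-1), (1 − 1/37^3)^(-1), (1 − 1/41^3)^(-1), (1 − 1/43^3)^(-1) = ∏ p^3 / (p^3 − 1) = 11622300127850926153432227486340003/9669167824002218213355442162630656.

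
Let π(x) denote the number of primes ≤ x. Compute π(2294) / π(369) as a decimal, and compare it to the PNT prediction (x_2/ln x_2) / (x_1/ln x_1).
π(2294)/π(369) = 341/73 ≈ 4.6712;  PNT prediction ≈ 4.7488.

π(369) = 73 and π(2294) = 341, so π(2294)/π(369) ≈ 4.6712. The PNT-predicted ratio is (2294/ln(2294)) / (369/ln(369)) ≈ 4.7488. The two agree to within a few percent, as expected.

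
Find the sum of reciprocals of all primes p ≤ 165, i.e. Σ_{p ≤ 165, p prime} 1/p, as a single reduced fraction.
Σ 1/p = 10988187442690106858194788089546541159451476081371138484805233167/5766152219975951659023630035336134306565384015606066319856068810

π(165) = 38, so the primes ≤ 165 are [2, 3, 5, 7, 11, 13, 17, 19, 23, 29, 31, 37, 41, 43, 47, 53, 59, 61, 67, 71, 73, 79, 83, 89, 97, 101, 103, 107, 109, 113, 127, 131, 137, 139, 149, 151, 157, 163]. Summing 1/p over these primes: 10988187442690106858194788089546541159451476081371138484805233167/5766152219975951659023630035336134306565384015606066319856068810 ≈ 1.9056. Mertens estimate ln ln(165) + 0.2615 ≈ 1.8919.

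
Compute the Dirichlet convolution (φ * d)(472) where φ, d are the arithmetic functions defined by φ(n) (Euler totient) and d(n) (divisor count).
(φ * d)(472) = 900

Divisors of 472: [1, 2, 4, 8, 59, 118, 236, 472]. For each d | 472:
  d = 1: φ(1) · d(472/1) = 1 · 8 = 8
  d = 2: φ(2) · d(472/2) = 1 · 6 = 6
  d = 4: φ(4) · d(472/4) = 2 · 4 = 8
  d = 8: φ(8) · d(472/8) = 4 · 2 = 8
  d = 59: φ(59) · d(472/59) = 58 · 4 = 232
  d = 118: φ(118) · d(472/118) = 58 · 3 = 174
  d = 236: φ(236) · d(472/236) = 116 · 2 = 232
  d = 472: φ(472) · d(472/472) = 232 · 1 = 232
Summing: (φ * d)(472) = 8 + 6 + 8 + 8 + 232 + 174 + 232 + 232 = 900.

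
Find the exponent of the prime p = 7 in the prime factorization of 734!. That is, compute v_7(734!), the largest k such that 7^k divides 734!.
v_7(734!) = 120

Legendre's formula: v_p(n!) = Σ_{k ≥ 1} ⌊n / p^k⌋. For p = 7, n = 734, the terms are:
  ⌊734/7^1⌋ = ⌊734/7⌋ = 104
  ⌊734/7^2⌋ = ⌊734/49⌋ = 14
  ⌊734/7^3⌋ = ⌊734/343⌋ = 2
(the next term ⌊734/7^4⌋ = 0, terminating the sum). Summing: v_7(734!) = 104 + 14 + 2 = 120.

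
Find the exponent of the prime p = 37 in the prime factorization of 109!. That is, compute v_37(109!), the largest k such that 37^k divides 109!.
v_37(109!) = 2

Legendre's formula: v_p(n!) = Σ_{k ≥ 1} ⌊n / p^k⌋. For p = 37, n = 109, the terms are:
  ⌊109/37^1⌋ = ⌊109/37⌋ = 2
(the next term ⌊109/37^2⌋ = 0, terminating the sum). Summing: v_37(109!) = 2 = 2.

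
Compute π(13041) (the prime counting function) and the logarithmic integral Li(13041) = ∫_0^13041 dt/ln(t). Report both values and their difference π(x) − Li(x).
π(13041) = 1553;  Li(13041) ≈ 1571.44;  π(x) − Li(x) ≈ -18.44.

Direct count of primes ≤ 13041 gives π(13041) = 1553. Numerical evaluation of the logarithmic integral gives Li(13041) ≈ 1571.44. The difference π(x) − Li(x) ≈ -18.44 is typically negative for small/moderate x (Li(x) overestimates), though Littlewood's theorem shows this sign changes infinitely often.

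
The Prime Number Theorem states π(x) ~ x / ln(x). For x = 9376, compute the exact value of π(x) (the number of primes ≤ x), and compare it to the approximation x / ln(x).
π(9376) = 1159;  x/ln(x) ≈ 1025.16;  relative error ≈ 11.55%.

Directly count primes up to 9376: π(9376) = 1159. The PNT approximation gives 9376/ln(9376) ≈ 9376/9.14591 ≈ 1025.16. Relative error (π(x) − x/ln(x)) / π(x) ≈ 11.55%; the approximation is known to undercount slightly (Li(x) is a better estimate).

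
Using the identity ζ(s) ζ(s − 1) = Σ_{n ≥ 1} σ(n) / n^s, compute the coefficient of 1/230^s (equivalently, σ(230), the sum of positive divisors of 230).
σ(230) = 432

In the product (Σ m^0/m^s)(Σ k / k^s) = Σ (Σ_{d | n} d) / n^s, the coefficient of 1/n^s is σ(n) = Σ_{d | n} d. For n = 230, divisors are [1, 2, 5, 10, 23, 46, 115, 230]; summing: σ(230) = 432.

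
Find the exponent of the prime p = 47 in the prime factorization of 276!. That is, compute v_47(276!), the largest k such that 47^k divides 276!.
v_47(276!) = 5

Legendre's formula: v_p(n!) = Σ_{k ≥ 1} ⌊n / p^k⌋. For p = 47, n = 276, the terms are:
  ⌊276/47^1⌋ = ⌊276/47⌋ = 5
(the next term ⌊276/47^2⌋ = 0, terminating the sum). Summing: v_47(276!) = 5 = 5.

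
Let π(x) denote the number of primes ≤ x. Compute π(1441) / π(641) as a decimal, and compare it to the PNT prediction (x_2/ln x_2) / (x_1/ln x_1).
π(1441)/π(641) = 228/116 ≈ 1.9655;  PNT prediction ≈ 1.9977.

π(641) = 116 and π(1441) = 228, so π(1441)/π(641) ≈ 1.9655. The PNT-predicted ratio is (1441/ln(1441)) / (641/ln(641)) ≈ 1.9977. The two agree to within a few percent, as expected.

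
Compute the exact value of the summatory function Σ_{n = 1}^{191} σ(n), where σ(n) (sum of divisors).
Σ_{n ≤ 191} σ(n) = 29982

Compute σ(n) for each 1 ≤ n ≤ 191: σ(1) = 1, σ(2) = 3, σ(3) = 4, σ(4) = 7, σ(5) = 6, σ(6) = 12, σ(7) = 8, σ(8) = 15, σ(9) = 13, σ(10) = 18, σ(11) = 12, σ(12) = 28, σ(13) = 14, σ(14) = 24, σ(15) = 24, σ(16) = 31, σ(17) = 18, σ(18) = 39, σ(19) = 20, σ(20) = 42, σ(21) = 32, σ(22) = 36, σ(23) = 24, σ(24) = 60, σ(25) = 31, σ(26) = 42, σ(27) = 40, σ(28) = 56, σ(29) = 30, σ(30) = 72, σ(31) = 32, σ(32) = 63, σ(33) = 48, σ(34) = 54, σ(35) = 48, σ(36) = 91, σ(37) = 38, σ(38) = 60, σ(39) = 56, σ(40) = 90, σ(41) = 42, σ(42) = 96, σ(43) = 44, σ(44) = 84, σ(45) = 78, σ(46) = 72, σ(47) = 48, σ(48) = 124, σ(49) = 57, σ(50) = 93, σ(51) = 72, σ(52) = 98, σ(53) = 54, σ(54) = 120, σ(55) = 72, σ(56) = 120, σ(57) = 80, σ(58) = 90, σ(59) = 60, σ(60) = 168, σ(61) = 62, σ(62) = 96, σ(63) = 104, σ(64) = 127, σ(65) = 84, σ(66) = 144, σ(67) = 68, σ(68) = 126, σ(69) = 96, σ(70) = 144, σ(71) = 72, σ(72) = 195, σ(73) = 74, σ(74) = 114, σ(75) = 124, σ(76) = 140, σ(77) = 96, σ(78) = 168, σ(79) = 80, σ(80) = 186, σ(81) = 121, σ(82) = 126, σ(83) = 84, σ(84) = 224, σ(85) = 108, σ(86) = 132, σ(87) = 120, σ(88) = 180, σ(89) = 90, σ(90) = 234, σ(91) = 112, σ(92) = 168, σ(93) = 128, σ(94) = 144, σ(95) = 120, σ(96) = 252, σ(97) = 98, σ(98) = 171, σ(99) = 156, σ(100) = 217, σ(101) = 102, σ(102) = 216, σ(103) = 104, σ(104) = 210, σ(105) = 192, σ(106) = 162, σ(107) = 108, σ(108) = 280, σ(109) = 110, σ(110) = 216, σ(111) = 152, σ(112) = 248, σ(113) = 114, σ(114) = 240, σ(115) = 144, σ(116) = 210, σ(117) = 182, σ(118) = 180, σ(119) = 144, σ(120) = 360, σ(121) = 133, σ(122) = 186, σ(123) = 168, σ(124) = 224, σ(125) = 156, σ(126) = 312, σ(127) = 128, σ(128) = 255, σ(129) = 176, σ(130) = 252, σ(131) = 132, σ(132) = 336, σ(133) = 160, σ(134) = 204, σ(135) = 240, σ(136) = 270, σ(137) = 138, σ(138) = 288, σ(139) = 140, σ(140) = 336, σ(141) = 192, σ(142) = 216, σ(143) = 168, σ(144) = 403, σ(145) = 180, σ(146) = 222, σ(147) = 228, σ(148) = 266, σ(149) = 150, σ(150) = 372, σ(151) = 152, σ(152) = 300, σ(153) = 234, σ(154) = 288, σ(155) = 192, σ(156) = 392, σ(157) = 158, σ(158) = 240, σ(159) = 216, σ(160) = 378, σ(161) = 192, σ(162) = 363, σ(163) = 164, σ(164) = 294, σ(165) = 288, σ(166) = 252, σ(167) = 168, σ(168) = 480, σ(169) = 183, σ(170) = 324, σ(171) = 260, σ(172) = 308, σ(173) = 174, σ(174) = 360, σ(175) = 248, σ(176) = 372, σ(177) = 240, σ(178) = 270, σ(179) = 180, σ(180) = 546, σ(181) = 182, σ(182) = 336, σ(183) = 248, σ(184) = 360, σ(185) = 228, σ(186) = 384, σ(187) = 216, σ(188) = 336, σ(189) = 320, σ(190) = 360, σ(191) = 192. Summing all 191 values: 29982. (Average order: Σ_{n ≤ x} σ(n) ~ (π²/12) x². For x = 191, (π²/12)·191² ≈ 30004.42.)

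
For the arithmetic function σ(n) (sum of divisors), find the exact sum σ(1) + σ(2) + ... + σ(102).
Σ_{n ≤ 102} σ(n) = 8617

Compute σ(n) for each 1 ≤ n ≤ 102: σ(1) = 1, σ(2) = 3, σ(3) = 4, σ(4) = 7, σ(5) = 6, σ(6) = 12, σ(7) = 8, σ(8) = 15, σ(9) = 13, σ(10) = 18, σ(11) = 12, σ(12) = 28, σ(13) = 14, σ(14) = 24, σ(15) = 24, σ(16) = 31, σ(17) = 18, σ(18) = 39, σ(19) = 20, σ(20) = 42, σ(21) = 32, σ(22) = 36, σ(23) = 24, σ(24) = 60, σ(25) = 31, σ(26) = 42, σ(27) = 40, σ(28) = 56, σ(29) = 30, σ(30) = 72, σ(31) = 32, σ(32) = 63, σ(33) = 48, σ(34) = 54, σ(35) = 48, σ(36) = 91, σ(37) = 38, σ(38) = 60, σ(39) = 56, σ(40) = 90, σ(41) = 42, σ(42) = 96, σ(43) = 44, σ(44) = 84, σ(45) = 78, σ(46) = 72, σ(47) = 48, σ(48) = 124, σ(49) = 57, σ(50) = 93, σ(51) = 72, σ(52) = 98, σ(53) = 54, σ(54) = 120, σ(55) = 72, σ(56) = 120, σ(57) = 80, σ(58) = 90, σ(59) = 60, σ(60) = 168, σ(61) = 62, σ(62) = 96, σ(63) = 104, σ(64) = 127, σ(65) = 84, σ(66) = 144, σ(67) = 68, σ(68) = 126, σ(69) = 96, σ(70) = 144, σ(71) = 72, σ(72) = 195, σ(73) = 74, σ(74) = 114, σ(75) = 124, σ(76) = 140, σ(77) = 96, σ(78) = 168, σ(79) = 80, σ(80) = 186, σ(81) = 121, σ(82) = 126, σ(83) = 84, σ(84) = 224, σ(85) = 108, σ(86) = 132, σ(87) = 120, σ(88) = 180, σ(89) = 90, σ(90) = 234, σ(91) = 112, σ(92) = 168, σ(93) = 128, σ(94) = 144, σ(95) = 120, σ(96) = 252, σ(97) = 98, σ(98) = 171, σ(99) = 156, σ(100) = 217, σ(101) = 102, σ(102) = 216. Summing all 102 values: 8617. (Average order: Σ_{n ≤ x} σ(n) ~ (π²/12) x². For x = 102, (π²/12)·102² ≈ 8556.95.)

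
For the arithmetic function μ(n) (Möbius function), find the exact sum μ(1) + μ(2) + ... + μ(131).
Σ_{n ≤ 131} μ(n) = -3

Compute μ(n) for each 1 ≤ n ≤ 131: μ(1) = 1, μ(2) = -1, μ(3) = -1, μ(4) = 0, μ(5) = -1, μ(6) = 1, μ(7) = -1, μ(8) = 0, μ(9) = 0, μ(10) = 1, μ(11) = -1, μ(12) = 0, μ(13) = -1, μ(14) = 1, μ(15) = 1, μ(16) = 0, μ(17) = -1, μ(18) = 0, μ(19) = -1, μ(20) = 0, μ(21) = 1, μ(22) = 1, μ(23) = -1, μ(24) = 0, μ(25) = 0, μ(26) = 1, μ(27) = 0, μ(28) = 0, μ(29) = -1, μ(30) = -1, μ(31) = -1, μ(32) = 0, μ(33) = 1, μ(34) = 1, μ(35) = 1, μ(36) = 0, μ(37) = -1, μ(38) = 1, μ(39) = 1, μ(40) = 0, μ(41) = -1, μ(42) = -1, μ(43) = -1, μ(44) = 0, μ(45) = 0, μ(46) = 1, μ(47) = -1, μ(48) = 0, μ(49) = 0, μ(50) = 0, μ(51) = 1, μ(52) = 0, μ(53) = -1, μ(54) = 0, μ(55) = 1, μ(56) = 0, μ(57) = 1, μ(58) = 1, μ(59) = -1, μ(60) = 0, μ(61) = -1, μ(62) = 1, μ(63) = 0, μ(64) = 0, μ(65) = 1, μ(66) = -1, μ(67) = -1, μ(68) = 0, μ(69) = 1, μ(70) = -1, μ(71) = -1, μ(72) = 0, μ(73) = -1, μ(74) = 1, μ(75) = 0, μ(76) = 0, μ(77) = 1, μ(78) = -1, μ(79) = -1, μ(80) = 0, μ(81) = 0, μ(82) = 1, μ(83) = -1, μ(84) = 0, μ(85) = 1, μ(86) = 1, μ(87) = 1, μ(88) = 0, μ(89) = -1, μ(90) = 0, μ(91) = 1, μ(92) = 0, μ(93) = 1, μ(94) = 1, μ(95) = 1, μ(96) = 0, μ(97) = -1, μ(98) = 0, μ(99) = 0, μ(100) = 0, μ(101) = -1, μ(102) = -1, μ(103) = -1, μ(104) = 0, μ(105) = -1, μ(106) = 1, μ(107) = -1, μ(108) = 0, μ(109) = -1, μ(110) = -1, μ(111) = 1, μ(112) = 0, μ(113) = -1, μ(114) = -1, μ(115) = 1, μ(116) = 0, μ(117) = 0, μ(118) = 1, μ(119) = 1, μ(120) = 0, μ(121) = 0, μ(122) = 1, μ(123) = 1, μ(124) = 0, μ(125) = 0, μ(126) = 0, μ(127) = -1, μ(128) = 0, μ(129) = 1, μ(130) = -1, μ(131) = -1. Summing all 131 values: -3. (Mertens function M(x) = Σ_{n ≤ x} μ(n); on average M(x) should be small (PNT ⟺ M(x) = o(x)).)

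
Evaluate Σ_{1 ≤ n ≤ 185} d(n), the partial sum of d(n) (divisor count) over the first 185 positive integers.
Σ_{n ≤ 185} d(n) = 997

Compute d(n) for each 1 ≤ n ≤ 185: d(1) = 1, d(2) = 2, d(3) = 2, d(4) = 3, d(5) = 2, d(6) = 4, d(7) = 2, d(8) = 4, d(9) = 3, d(10) = 4, d(11) = 2, d(12) = 6, d(13) = 2, d(14) = 4, d(15) = 4, d(16) = 5, d(17) = 2, d(18) = 6, d(19) = 2, d(20) = 6, d(21) = 4, d(22) = 4, d(23) = 2, d(24) = 8, d(25) = 3, d(26) = 4, d(27) = 4, d(28) = 6, d(29) = 2, d(30) = 8, d(31) = 2, d(32) = 6, d(33) = 4, d(34) = 4, d(35) = 4, d(36) = 9, d(37) = 2, d(38) = 4, d(39) = 4, d(40) = 8, d(41) = 2, d(42) = 8, d(43) = 2, d(44) = 6, d(45) = 6, d(46) = 4, d(47) = 2, d(48) = 10, d(49) = 3, d(50) = 6, d(51) = 4, d(52) = 6, d(53) = 2, d(54) = 8, d(55) = 4, d(56) = 8, d(57) = 4, d(58) = 4, d(59) = 2, d(60) = 12, d(61) = 2, d(62) = 4, d(63) = 6, d(64) = 7, d(65) = 4, d(66) = 8, d(67) = 2, d(68) = 6, d(69) = 4, d(70) = 8, d(71) = 2, d(72) = 12, d(73) = 2, d(74) = 4, d(75) = 6, d(76) = 6, d(77) = 4, d(78) = 8, d(79) = 2, d(80) = 10, d(81) = 5, d(82) = 4, d(83) = 2, d(84) = 12, d(85) = 4, d(86) = 4, d(87) = 4, d(88) = 8, d(89) = 2, d(90) = 12, d(91) = 4, d(92) = 6, d(93) = 4, d(94) = 4, d(95) = 4, d(96) = 12, d(97) = 2, d(98) = 6, d(99) = 6, d(100) = 9, d(101) = 2, d(102) = 8, d(103) = 2, d(104) = 8, d(105) = 8, d(106) = 4, d(107) = 2, d(108) = 12, d(109) = 2, d(110) = 8, d(111) = 4, d(112) = 10, d(113) = 2, d(114) = 8, d(115) = 4, d(116) = 6, d(117) = 6, d(118) = 4, d(119) = 4, d(120) = 16, d(121) = 3, d(122) = 4, d(123) = 4, d(124) = 6, d(125) = 4, d(126) = 12, d(127) = 2, d(128) = 8, d(129) = 4, d(130) = 8, d(131) = 2, d(132) = 12, d(133) = 4, d(134) = 4, d(135) = 8, d(136) = 8, d(137) = 2, d(138) = 8, d(139) = 2, d(140) = 12, d(141) = 4, d(142) = 4, d(143) = 4, d(144) = 15, d(145) = 4, d(146) = 4, d(147) = 6, d(148) = 6, d(149) = 2, d(150) = 12, d(151) = 2, d(152) = 8, d(153) = 6, d(154) = 8, d(155) = 4, d(156) = 12, d(157) = 2, d(158) = 4, d(159) = 4, d(160) = 12, d(161) = 4, d(162) = 10, d(163) = 2, d(164) = 6, d(165) = 8, d(166) = 4, d(167) = 2, d(168) = 16, d(169) = 3, d(170) = 8, d(171) = 6, d(172) = 6, d(173) = 2, d(174) = 8, d(175) = 6, d(176) = 10, d(177) = 4, d(178) = 4, d(179) = 2, d(180) = 18, d(181) = 2, d(182) = 8, d(183) = 4, d(184) = 8, d(185) = 4. Summing all 185 values: 997. (Dirichlet's divisor formula: Σ_{n ≤ x} d(n) = x ln(x) + (2γ − 1) x + O(√x). For x = 185, the asymptotic estimate is ≈ 994.34.)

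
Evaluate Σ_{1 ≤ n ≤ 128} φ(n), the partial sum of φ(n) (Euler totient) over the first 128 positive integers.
Σ_{n ≤ 128} φ(n) = 5022

Compute φ(n) for each 1 ≤ n ≤ 128: φ(1) = 1, φ(2) = 1, φ(3) = 2, φ(4) = 2, φ(5) = 4, φ(6) = 2, φ(7) = 6, φ(8) = 4, φ(9) = 6, φ(10) = 4, φ(11) = 10, φ(12) = 4, φ(13) = 12, φ(14) = 6, φ(15) = 8, φ(16) = 8, φ(17) = 16, φ(18) = 6, φ(19) = 18, φ(20) = 8, φ(21) = 12, φ(22) = 10, φ(23) = 22, φ(24) = 8, φ(25) = 20, φ(26) = 12, φ(27) = 18, φ(28) = 12, φ(29) = 28, φ(30) = 8, φ(31) = 30, φ(32) = 16, φ(33) = 20, φ(34) = 16, φ(35) = 24, φ(36) = 12, φ(37) = 36, φ(38) = 18, φ(39) = 24, φ(40) = 16, φ(41) = 40, φ(42) = 12, φ(43) = 42, φ(44) = 20, φ(45) = 24, φ(46) = 22, φ(47) = 46, φ(48) = 16, φ(49) = 42, φ(50) = 20, φ(51) = 32, φ(52) = 24, φ(53) = 52, φ(54) = 18, φ(55) = 40, φ(56) = 24, φ(57) = 36, φ(58) = 28, φ(59) = 58, φ(60) = 16, φ(61) = 60, φ(62) = 30, φ(63) = 36, φ(64) = 32, φ(65) = 48, φ(66) = 20, φ(67) = 66, φ(68) = 32, φ(69) = 44, φ(70) = 24, φ(71) = 70, φ(72) = 24, φ(73) = 72, φ(74) = 36, φ(75) = 40, φ(76) = 36, φ(77) = 60, φ(78) = 24, φ(79) = 78, φ(80) = 32, φ(81) = 54, φ(82) = 40, φ(83) = 82, φ(84) = 24, φ(85) = 64, φ(86) = 42, φ(87) = 56, φ(88) = 40, φ(89) = 88, φ(90) = 24, φ(91) = 72, φ(92) = 44, φ(93) = 60, φ(94) = 46, φ(95) = 72, φ(96) = 32, φ(97) = 96, φ(98) = 42, φ(99) = 60, φ(100) = 40, φ(101) = 100, φ(102) = 32, φ(103) = 102, φ(104) = 48, φ(105) = 48, φ(106) = 52, φ(107) = 106, φ(108) = 36, φ(109) = 108, φ(110) = 40, φ(111) = 72, φ(112) = 48, φ(113) = 112, φ(114) = 36, φ(115) = 88, φ(116) = 56, φ(117) = 72, φ(118) = 58, φ(119) = 96, φ(120) = 32, φ(121) = 110, φ(122) = 60, φ(123) = 80, φ(124) = 60, φ(125) = 100, φ(126) = 36, φ(127) = 126, φ(128) = 64. Summing all 128 values: 5022. (Average order: Σ_{n ≤ x} φ(n) ~ (3/π²) x². For x = 128, (3/π²)·128² ≈ 4980.14.)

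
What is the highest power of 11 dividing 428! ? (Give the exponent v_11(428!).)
v_11(428!) = 41

Legendre's formula: v_p(n!) = Σ_{k ≥ 1} ⌊n / p^k⌋. For p = 11, n = 428, the terms are:
  ⌊428/11^1⌋ = ⌊428/11⌋ = 38
  ⌊428/11^2⌋ = ⌊428/121⌋ = 3
(the next term ⌊428/11^3⌋ = 0, terminating the sum). Summing: v_11(428!) = 38 + 3 = 41.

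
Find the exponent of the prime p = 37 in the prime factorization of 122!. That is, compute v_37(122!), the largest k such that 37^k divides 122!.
v_37(122!) = 3

Legendre's formula: v_p(n!) = Σ_{k ≥ 1} ⌊n / p^k⌋. For p = 37, n = 122, the terms are:
  ⌊122/37^1⌋ = ⌊122/37⌋ = 3
(the next term ⌊122/37^2⌋ = 0, terminating the sum). Summing: v_37(122!) = 3 = 3.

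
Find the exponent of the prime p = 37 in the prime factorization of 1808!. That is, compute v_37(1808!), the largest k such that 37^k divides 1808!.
v_37(1808!) = 49

Legendre's formula: v_p(n!) = Σ_{k ≥ 1} ⌊n / p^k⌋. For p = 37, n = 1808, the terms are:
  ⌊1808/37^1⌋ = ⌊1808/37⌋ = 48
  ⌊1808/37^2⌋ = ⌊1808/1369⌋ = 1
(the next term ⌊1808/37^3⌋ = 0, terminating the sum). Summing: v_37(1808!) = 48 + 1 = 49.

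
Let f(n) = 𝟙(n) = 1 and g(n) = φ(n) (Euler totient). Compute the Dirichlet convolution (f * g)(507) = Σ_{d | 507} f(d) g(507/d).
(𝟙 * φ)(507) = 507

Divisors of 507: [1, 3, 13, 39, 169, 507]. For each d | 507:
  d = 1: 𝟙(1) · φ(507/1) = 1 · 312 = 312
  d = 3: 𝟙(3) · φ(507/3) = 1 · 156 = 156
  d = 13: 𝟙(13) · φ(507/13) = 1 · 24 = 24
  d = 39: 𝟙(39) · φ(507/39) = 1 · 12 = 12
  d = 169: 𝟙(169) · φ(507/169) = 1 · 2 = 2
  d = 507: 𝟙(507) · φ(507/507) = 1 · 1 = 1
Summing: (𝟙 * φ)(507) = 312 + 156 + 24 + 12 + 2 + 1 = 507.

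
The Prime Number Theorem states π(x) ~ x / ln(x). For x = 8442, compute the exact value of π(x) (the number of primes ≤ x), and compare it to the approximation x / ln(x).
π(8442) = 1055;  x/ln(x) ≈ 933.75;  relative error ≈ 11.49%.

Directly count primes up to 8442: π(8442) = 1055. The PNT approximation gives 8442/ln(8442) ≈ 8442/9.04097 ≈ 933.75. Relative error (π(x) − x/ln(x)) / π(x) ≈ 11.49%; the approximation is known to undercount slightly (Li(x) is a better estimate).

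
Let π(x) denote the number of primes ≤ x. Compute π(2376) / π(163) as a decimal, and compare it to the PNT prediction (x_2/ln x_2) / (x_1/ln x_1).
π(2376)/π(163) = 351/38 ≈ 9.2368;  PNT prediction ≈ 9.5521.

π(163) = 38 and π(2376) = 351, so π(2376)/π(163) ≈ 9.2368. The PNT-predicted ratio is (2376/ln(2376)) / (163/ln(163)) ≈ 9.5521. The two agree to within a few percent, as expected.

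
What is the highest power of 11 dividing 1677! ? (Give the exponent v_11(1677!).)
v_11(1677!) = 166

Legendre's formula: v_p(n!) = Σ_{k ≥ 1} ⌊n / p^k⌋. For p = 11, n = 1677, the terms are:
  ⌊1677/11^1⌋ = ⌊1677/11⌋ = 152
  ⌊1677/11^2⌋ = ⌊1677/121⌋ = 13
  ⌊1677/11^3⌋ = ⌊1677/1331⌋ = 1
(the next term ⌊1677/11^4⌋ = 0, terminating the sum). Summing: v_11(1677!) = 152 + 13 + 1 = 166.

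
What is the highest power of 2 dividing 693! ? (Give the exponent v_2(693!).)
v_2(693!) = 687

Legendre's formula: v_p(n!) = Σ_{k ≥ 1} ⌊n / p^k⌋. For p = 2, n = 693, the terms are:
  ⌊693/2^1⌋ = ⌊693/2⌋ = 346
  ⌊693/2^2⌋ = ⌊693/4⌋ = 173
  ⌊693/2^3⌋ = ⌊693/8⌋ = 86
  ⌊693/2^4⌋ = ⌊693/16⌋ = 43
  ⌊693/2^5⌋ = ⌊693/32⌋ = 21
  ⌊693/2^6⌋ = ⌊693/64⌋ = 10
  ⌊693/2^7⌋ = ⌊693/128⌋ = 5
  ⌊693/2^8⌋ = ⌊693/256⌋ = 2
  ⌊693/2^9⌋ = ⌊693/512⌋ = 1
(the next term ⌊693/2^10⌋ = 0, terminating the sum). Summing: v_2(693!) = 346 + 173 + 86 + 43 + 21 + 10 + 5 + 2 + 1 = 687.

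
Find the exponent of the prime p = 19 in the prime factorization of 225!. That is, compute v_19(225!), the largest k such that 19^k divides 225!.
v_19(225!) = 11

Legendre's formula: v_p(n!) = Σ_{k ≥ 1} ⌊n / p^k⌋. For p = 19, n = 225, the terms are:
  ⌊225/19^1⌋ = ⌊225/19⌋ = 11
(the next term ⌊225/19^2⌋ = 0, terminating the sum). Summing: v_19(225!) = 11 = 11.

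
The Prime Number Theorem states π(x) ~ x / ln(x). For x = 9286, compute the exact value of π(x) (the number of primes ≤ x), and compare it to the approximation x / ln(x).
π(9286) = 1150;  x/ln(x) ≈ 1016.39;  relative error ≈ 11.62%.

Directly count primes up to 9286: π(9286) = 1150. The PNT approximation gives 9286/ln(9286) ≈ 9286/9.13626 ≈ 1016.39. Relative error (π(x) − x/ln(x)) / π(x) ≈ 11.62%; the approximation is known to undercount slightly (Li(x) is a better estimate).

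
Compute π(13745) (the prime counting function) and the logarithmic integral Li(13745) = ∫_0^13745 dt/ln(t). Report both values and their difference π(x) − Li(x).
π(13745) = 1625;  Li(13745) ≈ 1645.52;  π(x) − Li(x) ≈ -20.52.

Direct count of primes ≤ 13745 gives π(13745) = 1625. Numerical evaluation of the logarithmic integral gives Li(13745) ≈ 1645.52. The difference π(x) − Li(x) ≈ -20.52 is typically negative for small/moderate x (Li(x) overestimates), though Littlewood's theorem shows this sign changes infinitely often.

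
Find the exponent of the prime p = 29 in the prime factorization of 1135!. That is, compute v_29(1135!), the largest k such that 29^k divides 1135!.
v_29(1135!) = 40

Legendre's formula: v_p(n!) = Σ_{k ≥ 1} ⌊n / p^k⌋. For p = 29, n = 1135, the terms are:
  ⌊1135/29^1⌋ = ⌊1135/29⌋ = 39
  ⌊1135/29^2⌋ = ⌊1135/841⌋ = 1
(the next term ⌊1135/29^3⌋ = 0, terminating the sum). Summing: v_29(1135!) = 39 + 1 = 40.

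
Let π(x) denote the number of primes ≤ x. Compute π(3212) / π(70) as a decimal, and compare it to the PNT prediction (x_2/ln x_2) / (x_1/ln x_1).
π(3212)/π(70) = 454/19 ≈ 23.8947;  PNT prediction ≈ 24.1429.

π(70) = 19 and π(3212) = 454, so π(3212)/π(70) ≈ 23.8947. The PNT-predicted ratio is (3212/ln(3212)) / (70/ln(70)) ≈ 24.1429. The two agree to within a few percent, as expected.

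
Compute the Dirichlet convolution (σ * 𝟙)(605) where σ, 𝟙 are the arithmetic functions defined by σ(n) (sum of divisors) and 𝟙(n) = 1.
(σ * 𝟙)(605) = 1022

Divisors of 605: [1, 5, 11, 55, 121, 605]. For each d | 605:
  d = 1: σ(1) · 𝟙(605/1) = 1 · 1 = 1
  d = 5: σ(5) · 𝟙(605/5) = 6 · 1 = 6
  d = 11: σ(11) · 𝟙(605/11) = 12 · 1 = 12
  d = 55: σ(55) · 𝟙(605/55) = 72 · 1 = 72
  d = 121: σ(121) · 𝟙(605/121) = 133 · 1 = 133
  d = 605: σ(605) · 𝟙(605/605) = 798 · 1 = 798
Summing: (σ * 𝟙)(605) = 1 + 6 + 12 + 72 + 133 + 798 = 1022.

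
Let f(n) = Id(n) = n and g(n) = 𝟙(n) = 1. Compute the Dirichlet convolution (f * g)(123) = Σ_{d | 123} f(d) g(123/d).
(Id * 𝟙)(123) = 168

Divisors of 123: [1, 3, 41, 123]. For each d | 123:
  d = 1: Id(1) · 𝟙(123/1) = 1 · 1 = 1
  d = 3: Id(3) · 𝟙(123/3) = 3 · 1 = 3
  d = 41: Id(41) · 𝟙(123/41) = 41 · 1 = 41
  d = 123: Id(123) · 𝟙(123/123) = 123 · 1 = 123
Summing: (Id * 𝟙)(123) = 1 + 3 + 41 + 123 = 168.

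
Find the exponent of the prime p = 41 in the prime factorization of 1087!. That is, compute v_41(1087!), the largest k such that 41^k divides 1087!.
v_41(1087!) = 26

Legendre's formula: v_p(n!) = Σ_{k ≥ 1} ⌊n / p^k⌋. For p = 41, n = 1087, the terms are:
  ⌊1087/41^1⌋ = ⌊1087/41⌋ = 26
(the next term ⌊1087/41^2⌋ = 0, terminating the sum). Summing: v_41(1087!) = 26 = 26.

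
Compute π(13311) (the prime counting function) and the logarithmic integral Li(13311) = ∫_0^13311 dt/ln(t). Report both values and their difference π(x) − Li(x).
π(13311) = 1580;  Li(13311) ≈ 1599.90;  π(x) − Li(x) ≈ -19.90.

Direct count of primes ≤ 13311 gives π(13311) = 1580. Numerical evaluation of the logarithmic integral gives Li(13311) ≈ 1599.90. The difference π(x) − Li(x) ≈ -19.90 is typically negative for small/moderate x (Li(x) overestimates), though Littlewood's theorem shows this sign changes infinitely often.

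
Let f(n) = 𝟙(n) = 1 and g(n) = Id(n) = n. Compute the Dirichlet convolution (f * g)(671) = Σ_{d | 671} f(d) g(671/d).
(𝟙 * Id)(671) = 744

Divisors of 671: [1, 11, 61, 671]. For each d | 671:
  d = 1: 𝟙(1) · Id(671/1) = 1 · 671 = 671
  d = 11: 𝟙(11) · Id(671/11) = 1 · 61 = 61
  d = 61: 𝟙(61) · Id(671/61) = 1 · 11 = 11
  d = 671: 𝟙(671) · Id(671/671) = 1 · 1 = 1
Summing: (𝟙 * Id)(671) = 671 + 61 + 11 + 1 = 744.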